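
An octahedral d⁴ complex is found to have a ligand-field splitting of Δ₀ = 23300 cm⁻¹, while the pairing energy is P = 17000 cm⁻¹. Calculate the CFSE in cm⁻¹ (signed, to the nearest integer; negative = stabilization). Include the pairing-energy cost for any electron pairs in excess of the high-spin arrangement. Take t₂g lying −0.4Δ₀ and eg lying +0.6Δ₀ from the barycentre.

-20280

Δ₀ > P, so pairing is preferred: the ground state is low-spin.
Filling d⁴ accordingly: t₂g⁴ eg⁰.
Orbital CFSE = -1.6Δ₀ = -1.6 × 23300 = -37280 cm⁻¹.
Excess pairs vs high-spin: 1 − 0 = 1; pairing cost = +17000 cm⁻¹.
Net CFSE = -37280 + 17000 = -20280 cm⁻¹.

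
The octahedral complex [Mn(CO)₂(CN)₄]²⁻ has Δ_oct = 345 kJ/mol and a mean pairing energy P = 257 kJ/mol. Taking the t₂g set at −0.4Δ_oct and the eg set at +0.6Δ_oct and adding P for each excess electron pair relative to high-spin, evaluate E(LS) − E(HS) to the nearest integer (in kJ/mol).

-176

Ligand charges: 2×(+0) from CO and 4×(-1) from CN⁻ sum to -4; with overall charge -2, Mn is +2.
Mn sits in group 7; removing 2 electrons leaves Mn²⁺ with 7 − 2 = 5 d electrons.
High-spin: t₂g³ eg², CFSE = 0.0Δ_oct = 0 kJ/mol.
Low-spin t₂g⁵ eg⁰ gives -2.0Δ_oct = -690 kJ/mol, but forming 2 extra pairs costs 2P = 514 kJ/mol, so E(LS) = -690 + 514 = -176 kJ/mol.
The difference is -176 − (0) = -176 kJ/mol, so low-spin lies lower.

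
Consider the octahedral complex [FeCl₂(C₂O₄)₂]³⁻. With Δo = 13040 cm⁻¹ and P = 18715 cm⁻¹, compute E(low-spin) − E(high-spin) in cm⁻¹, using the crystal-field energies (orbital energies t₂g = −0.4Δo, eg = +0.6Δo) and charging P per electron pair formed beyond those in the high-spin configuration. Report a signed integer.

Ligand charges: 2×(-1) from Cl⁻ and 2×(-2) from C₂O₄²⁻ sum to -6; with overall charge -3, Fe is +3.
Fe is in group 8, so Fe³⁺ is d⁵ (8 − 3 = 5).
High-spin d⁵ fills as t₂g³ eg² with CFSE 3(−0.4) + 2(+0.6) = 0.0Δo = 0 cm⁻¹.
Low-spin t₂g⁵ eg⁰ gives -2.0Δo = -26080 cm⁻¹, but forming 2 extra pairs costs 2P = 37430 cm⁻¹, so E(LS) = -26080 + 37430 = 11350 cm⁻¹.
E(LS) − E(HS) = 11350 − (0) = 11350 cm⁻¹.

11350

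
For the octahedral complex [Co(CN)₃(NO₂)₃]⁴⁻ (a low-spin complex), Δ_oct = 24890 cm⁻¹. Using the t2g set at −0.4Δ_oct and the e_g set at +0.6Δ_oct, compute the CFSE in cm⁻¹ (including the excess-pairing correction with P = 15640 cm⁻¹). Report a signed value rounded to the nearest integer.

-29162

Ligand charges: 3×(-1) from CN⁻ and 3×(-1) from NO₂⁻ sum to -6; with overall charge -4, Co is +2.
Co is in group 9, so Co²⁺ is d⁷ (9 − 2 = 7).
Electron filling gives t2g^6 e_g^1.
CFSE(orbital) = 6×(-0.4Δ_oct) + 1×(0.6Δ_oct) = -1.8Δ_oct; with Δ_oct = 24890 cm⁻¹ that is -44802 cm⁻¹.
Relative to high-spin t2g^5 e_g^2 (2 paired), the low-spin configuration has 1 additional pair, contributing +1 × 15640 = +15640 cm⁻¹.
Net CFSE = -44802 + 15640 = -29162 cm⁻¹.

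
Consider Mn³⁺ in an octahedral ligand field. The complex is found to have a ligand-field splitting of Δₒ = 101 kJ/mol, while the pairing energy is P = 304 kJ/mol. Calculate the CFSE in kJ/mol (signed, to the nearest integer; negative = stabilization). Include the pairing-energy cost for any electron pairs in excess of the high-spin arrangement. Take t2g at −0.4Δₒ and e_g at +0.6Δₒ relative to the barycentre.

Mn is in group 7, so Mn³⁺ is d⁴ (7 − 3 = 4).
Since Δₒ = 101 kJ/mol < P = 304 kJ/mol, the complex adopts the high-spin configuration.
That gives t2g^3 e_g^1.
Orbital CFSE = -0.6Δₒ = -0.6 × 101 = -61 kJ/mol.
High-spin has no excess pairs, so no pairing correction applies.

-61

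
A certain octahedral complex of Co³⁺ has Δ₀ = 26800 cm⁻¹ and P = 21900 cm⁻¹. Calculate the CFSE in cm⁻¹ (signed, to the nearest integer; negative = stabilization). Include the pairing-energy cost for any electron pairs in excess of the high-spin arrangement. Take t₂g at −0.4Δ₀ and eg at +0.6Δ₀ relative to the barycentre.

-20520

Co is in group 9, so Co³⁺ is d⁶ (9 − 3 = 6).
Since Δ₀ = 26800 cm⁻¹ > P = 21900 cm⁻¹, the complex adopts the low-spin configuration.
Configuration: t₂g⁶ eg⁰.
Orbital CFSE = -2.4Δ₀ = -2.4 × 26800 = -64320 cm⁻¹.
Excess pairs vs high-spin: 3 − 1 = 2; pairing cost = +43800 cm⁻¹.
Net CFSE = -64320 + 43800 = -20520 cm⁻¹.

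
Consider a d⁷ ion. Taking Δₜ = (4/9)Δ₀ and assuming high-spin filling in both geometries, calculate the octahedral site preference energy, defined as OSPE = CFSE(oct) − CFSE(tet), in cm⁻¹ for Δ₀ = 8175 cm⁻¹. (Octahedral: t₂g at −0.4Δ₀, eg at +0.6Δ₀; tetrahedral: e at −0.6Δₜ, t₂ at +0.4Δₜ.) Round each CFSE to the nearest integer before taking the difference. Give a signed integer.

In an octahedral site d⁷ (HS) is t₂g⁵ eg², giving CFSE(oct) = -0.8Δ₀ = -6540 cm⁻¹.
Tetrahedral e⁴ t₂³ gives -1.2Δₜ = -1.2 × (4/9) × 8175 = -4360 cm⁻¹.
Subtracting, OSPE = -6540 − (-4360) = -2180 cm⁻¹.

-2180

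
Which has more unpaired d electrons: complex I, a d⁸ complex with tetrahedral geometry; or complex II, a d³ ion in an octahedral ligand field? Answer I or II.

II

I: Tetrahedral splitting is small, so the complex is high-spin; e^4 t2^4 → 2 unpaired.
II: t₂g³ eg⁰ → 3 unpaired.
So II has more unpaired electrons.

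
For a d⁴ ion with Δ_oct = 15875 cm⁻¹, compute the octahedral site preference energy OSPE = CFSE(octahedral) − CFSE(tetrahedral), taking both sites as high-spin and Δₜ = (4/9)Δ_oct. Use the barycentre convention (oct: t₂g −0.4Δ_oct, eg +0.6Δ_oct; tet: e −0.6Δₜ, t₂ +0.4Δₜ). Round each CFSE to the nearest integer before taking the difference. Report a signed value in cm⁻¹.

-6703

Octahedral high-spin t2g^3 e_g^1: CFSE = -0.6 × 15875 = -9525 cm⁻¹.
In a tetrahedral site the filling is e^2 t2^2: CFSE(tet) = -0.4Δₜ = -0.4 × (4/9)(15875) = -2822 cm⁻¹.
OSPE = -9525 − (-2822) = -6703 cm⁻¹.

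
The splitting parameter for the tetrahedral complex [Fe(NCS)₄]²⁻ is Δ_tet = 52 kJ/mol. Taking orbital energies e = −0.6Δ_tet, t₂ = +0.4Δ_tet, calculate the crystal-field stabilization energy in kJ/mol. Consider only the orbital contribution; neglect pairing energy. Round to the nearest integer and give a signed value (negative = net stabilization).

-31

Each NCS⁻ contributes -1; 4 × (-1) = -4. With overall charge -2, Fe is in the +2 oxidation state.
Fe²⁺: group 8, so d-count = 8 − 2 = 6.
With tetrahedral geometry the complex is necessarily high-spin.
Configuration: e³ t₂³.
The orbital stabilization is -0.6Δ_tet = -0.6 × 52 = -31 kJ/mol.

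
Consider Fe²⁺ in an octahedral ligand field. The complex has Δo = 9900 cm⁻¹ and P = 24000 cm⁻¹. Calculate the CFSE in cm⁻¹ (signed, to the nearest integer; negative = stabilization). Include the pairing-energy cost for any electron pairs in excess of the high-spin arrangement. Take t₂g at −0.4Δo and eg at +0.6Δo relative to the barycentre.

Fe sits in group 8; removing 2 electrons leaves Fe²⁺ with 8 − 2 = 6 d electrons.
With Δo < P the complex is high-spin.
Filling d⁶ accordingly: t₂g⁴ eg².
Orbital CFSE = -0.4Δo = -0.4 × 9900 = -3960 cm⁻¹.
High-spin has no excess pairs, so no pairing correction applies.

-3960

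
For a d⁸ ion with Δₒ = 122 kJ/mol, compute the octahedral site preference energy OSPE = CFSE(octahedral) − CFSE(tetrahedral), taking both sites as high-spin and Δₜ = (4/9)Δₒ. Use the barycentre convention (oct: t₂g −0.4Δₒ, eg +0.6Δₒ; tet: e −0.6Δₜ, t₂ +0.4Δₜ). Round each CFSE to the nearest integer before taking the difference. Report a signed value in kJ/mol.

Octahedral high-spin t₂g⁶ eg²: CFSE = -1.2 × 122 = -146 kJ/mol.
Tetrahedral: e⁴ t₂⁴, CFSE = 4(−0.6) + 4(+0.4) = -0.8Δₜ = -0.8 × (4/9) × 122 = -43 kJ/mol.
OSPE = -146 − (-43) = -103 kJ/mol.

-103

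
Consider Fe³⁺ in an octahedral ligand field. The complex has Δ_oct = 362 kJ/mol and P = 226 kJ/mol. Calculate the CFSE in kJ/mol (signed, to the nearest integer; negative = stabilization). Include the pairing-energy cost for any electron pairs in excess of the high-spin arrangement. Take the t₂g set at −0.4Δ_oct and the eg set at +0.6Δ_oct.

-272

Fe³⁺: group 8, so d-count = 8 − 3 = 5.
Here Δ_oct > P (362 > 226), so the low-spin state is favoured.
That gives t₂g⁵ eg⁰.
Orbital CFSE = -2.0Δ_oct = -2.0 × 362 = -724 kJ/mol.
Excess pairs vs high-spin: 2 − 0 = 2; pairing cost = +452 kJ/mol.
Net CFSE = -724 + 452 = -272 kJ/mol.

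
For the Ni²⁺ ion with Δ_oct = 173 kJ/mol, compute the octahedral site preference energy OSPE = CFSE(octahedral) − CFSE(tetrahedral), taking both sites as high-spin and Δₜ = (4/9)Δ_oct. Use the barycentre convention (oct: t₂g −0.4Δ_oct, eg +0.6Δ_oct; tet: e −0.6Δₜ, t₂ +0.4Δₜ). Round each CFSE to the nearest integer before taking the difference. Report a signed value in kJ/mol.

Ni²⁺: group 10, so d-count = 10 − 2 = 8.
Octahedral (high-spin): t₂g⁶ eg², CFSE = 6(−0.4) + 2(+0.6) = -1.2Δ_oct = -1.2 × 173 = -208 kJ/mol.
Tetrahedral e⁴ t₂⁴ gives -0.8Δₜ = -0.8 × (4/9) × 173 = -62 kJ/mol.
OSPE = CFSE(oct) − CFSE(tet) = -208 − (-62) = -146 kJ/mol.

-146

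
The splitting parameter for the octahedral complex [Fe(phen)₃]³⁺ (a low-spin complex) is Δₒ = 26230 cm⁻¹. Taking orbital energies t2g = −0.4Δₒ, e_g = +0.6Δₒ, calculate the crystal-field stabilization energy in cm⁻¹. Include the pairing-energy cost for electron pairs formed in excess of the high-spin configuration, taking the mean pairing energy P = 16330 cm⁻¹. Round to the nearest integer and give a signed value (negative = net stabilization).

phen is neutral, so the +3 overall charge sits on Fe: oxidation state +3.
Fe³⁺: group 8, so d-count = 8 − 3 = 5.
The d⁵ electrons fill as t2g^5 e_g^0.
Orbital CFSE = 5(-0.4) + 0(0.6) = -2.0Δₒ = -2.0 × 26230 = -52460 cm⁻¹.
High-spin d⁵ would be t2g^3 e_g^2 with 0 pairs; low-spin has 2, so 2 excess pairs cost +2P = +32660 cm⁻¹.
Overall CFSE = -52460 + 32660 = -19800 cm⁻¹.

-19800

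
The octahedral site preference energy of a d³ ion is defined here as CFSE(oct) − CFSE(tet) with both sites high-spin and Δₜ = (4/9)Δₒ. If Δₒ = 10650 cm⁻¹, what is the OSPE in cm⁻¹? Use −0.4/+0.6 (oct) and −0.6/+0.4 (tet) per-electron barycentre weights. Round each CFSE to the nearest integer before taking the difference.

In an octahedral site d³ (HS) is t₂g³ eg⁰, giving CFSE(oct) = -1.2Δₒ = -12780 cm⁻¹.
Tetrahedral e² t₂¹ gives -0.8Δₜ = -0.8 × (4/9) × 10650 = -3787 cm⁻¹.
Subtracting, OSPE = -12780 − (-3787) = -8993 cm⁻¹.

-8993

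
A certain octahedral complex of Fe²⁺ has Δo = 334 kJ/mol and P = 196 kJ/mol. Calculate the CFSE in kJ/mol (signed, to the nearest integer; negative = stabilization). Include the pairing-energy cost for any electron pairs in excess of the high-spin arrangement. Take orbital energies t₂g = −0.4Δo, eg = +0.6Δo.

-410

Group 8 minus oxidation state +2 gives a d⁶ configuration for Fe²⁺.
Here Δo > P (334 > 196), so the low-spin state is favoured.
Filling d⁶ accordingly: t₂g⁶ eg⁰.
Orbital CFSE = -2.4Δo = -2.4 × 334 = -802 kJ/mol.
Excess pairs vs high-spin: 3 − 1 = 2; pairing cost = +392 kJ/mol.
Net CFSE = -802 + 392 = -410 kJ/mol.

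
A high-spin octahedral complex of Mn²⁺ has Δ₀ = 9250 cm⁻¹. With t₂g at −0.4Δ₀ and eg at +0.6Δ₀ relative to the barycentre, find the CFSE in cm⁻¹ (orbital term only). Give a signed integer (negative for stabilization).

0

Mn sits in group 7; removing 2 electrons leaves Mn²⁺ with 7 − 2 = 5 d electrons.
The d⁵ electrons fill as t₂g³ eg².
CFSE(orbital) = 3×(-0.4Δ₀) + 2×(0.6Δ₀) = 0.0Δ₀; with Δ₀ = 9250 cm⁻¹ that is 0 cm⁻¹.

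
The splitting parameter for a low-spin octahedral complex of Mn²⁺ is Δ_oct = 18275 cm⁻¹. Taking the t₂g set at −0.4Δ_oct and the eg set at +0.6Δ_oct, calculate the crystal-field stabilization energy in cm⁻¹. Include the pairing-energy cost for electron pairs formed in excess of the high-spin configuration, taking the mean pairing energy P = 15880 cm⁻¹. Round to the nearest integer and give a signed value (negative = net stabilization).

-4790

Group 7 minus oxidation state +2 gives a d⁵ configuration for Mn²⁺.
Electron filling gives t₂g⁵ eg⁰.
CFSE(orbital) = 5×(-0.4Δ_oct) + 0×(0.6Δ_oct) = -2.0Δ_oct; with Δ_oct = 18275 cm⁻¹ that is -36550 cm⁻¹.
High-spin d⁵ would be t₂g³ eg² with 0 pairs; low-spin has 2, so 2 excess pairs cost +2P = +31760 cm⁻¹.
Net CFSE = -36550 + 31760 = -4790 cm⁻¹.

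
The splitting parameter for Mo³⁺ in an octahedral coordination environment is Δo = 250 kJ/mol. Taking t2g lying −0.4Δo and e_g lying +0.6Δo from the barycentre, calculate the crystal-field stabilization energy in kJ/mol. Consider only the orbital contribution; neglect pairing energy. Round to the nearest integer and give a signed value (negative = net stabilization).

Mo³⁺: group 6, so d-count = 6 − 3 = 3.
For octahedral d³ the high- and low-spin configurations coincide.
The d³ electrons fill as t2g^3 e_g^0.
CFSE(orbital) = 3×(-0.4Δo) + 0×(0.6Δo) = -1.2Δo; with Δo = 250 kJ/mol that is -300 kJ/mol.

-300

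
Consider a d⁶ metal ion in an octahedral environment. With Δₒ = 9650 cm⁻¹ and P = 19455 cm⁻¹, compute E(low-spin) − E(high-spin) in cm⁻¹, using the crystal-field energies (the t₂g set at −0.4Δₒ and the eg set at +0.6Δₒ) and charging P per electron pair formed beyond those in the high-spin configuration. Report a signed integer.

High-spin d⁶ fills as t₂g⁴ eg² with CFSE 4(−0.4) + 2(+0.6) = -0.4Δₒ = -3860 cm⁻¹.
Low-spin t₂g⁶ eg⁰ gives -2.4Δₒ = -23160 cm⁻¹, but forming 2 extra pairs costs 2P = 38910 cm⁻¹, so E(LS) = -23160 + 38910 = 15750 cm⁻¹.
The difference is 15750 − (-3860) = 19610 cm⁻¹, so high-spin lies lower.

19610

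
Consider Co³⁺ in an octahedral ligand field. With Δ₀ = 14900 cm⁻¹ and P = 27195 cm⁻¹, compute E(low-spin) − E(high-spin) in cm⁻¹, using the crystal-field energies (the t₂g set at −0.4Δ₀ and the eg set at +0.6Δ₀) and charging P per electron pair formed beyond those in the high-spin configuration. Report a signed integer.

24590

Co sits in group 9; removing 3 electrons leaves Co³⁺ with 9 − 3 = 6 d electrons.
High-spin d⁶ fills as t₂g⁴ eg² with CFSE 4(−0.4) + 2(+0.6) = -0.4Δ₀ = -5960 cm⁻¹.
For low-spin the configuration is t₂g⁶ eg⁰: orbital energy -2.4 × 14900 = -35760 cm⁻¹, and 2 additional pairs relative to high-spin add 54390 cm⁻¹, giving 18630 cm⁻¹.
The difference is 18630 − (-5960) = 24590 cm⁻¹, so high-spin lies lower.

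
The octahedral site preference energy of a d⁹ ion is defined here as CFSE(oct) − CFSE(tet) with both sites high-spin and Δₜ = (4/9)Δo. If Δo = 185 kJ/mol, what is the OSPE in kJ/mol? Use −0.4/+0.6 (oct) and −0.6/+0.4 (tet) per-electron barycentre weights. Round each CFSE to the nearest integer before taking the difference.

-78

Octahedral high-spin t2g^6 e_g^3: CFSE = -0.6 × 185 = -111 kJ/mol.
Tetrahedral: e^4 t2^5, CFSE = 4(−0.6) + 5(+0.4) = -0.4Δₜ = -0.4 × (4/9) × 185 = -33 kJ/mol.
OSPE = CFSE(oct) − CFSE(tet) = -111 − (-33) = -78 kJ/mol.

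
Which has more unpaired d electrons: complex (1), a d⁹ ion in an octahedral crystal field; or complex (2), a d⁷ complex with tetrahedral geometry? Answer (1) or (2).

(1): For octahedral d⁹ the high- and low-spin configurations coincide; t2g^6 e_g^3 → 1 unpaired.
(2): Tetrahedral fields are weak (Δₜ ≈ 4/9 Δₒ), so electrons fill high-spin; e⁴ t₂³ → 3 unpaired.
So (2) has more unpaired electrons.

(2)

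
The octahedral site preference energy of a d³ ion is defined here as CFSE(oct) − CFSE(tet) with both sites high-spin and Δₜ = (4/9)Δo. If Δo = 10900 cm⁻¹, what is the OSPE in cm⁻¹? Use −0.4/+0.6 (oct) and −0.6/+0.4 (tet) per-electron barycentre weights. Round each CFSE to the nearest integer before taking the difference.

-9204

Octahedral (high-spin): t₂g³ eg⁰, CFSE = 3(−0.4) + 0(+0.6) = -1.2Δo = -1.2 × 10900 = -13080 cm⁻¹.
Tetrahedral: e² t₂¹, CFSE = 2(−0.6) + 1(+0.4) = -0.8Δₜ = -0.8 × (4/9) × 10900 = -3876 cm⁻¹.
OSPE = -13080 − (-3876) = -9204 cm⁻¹.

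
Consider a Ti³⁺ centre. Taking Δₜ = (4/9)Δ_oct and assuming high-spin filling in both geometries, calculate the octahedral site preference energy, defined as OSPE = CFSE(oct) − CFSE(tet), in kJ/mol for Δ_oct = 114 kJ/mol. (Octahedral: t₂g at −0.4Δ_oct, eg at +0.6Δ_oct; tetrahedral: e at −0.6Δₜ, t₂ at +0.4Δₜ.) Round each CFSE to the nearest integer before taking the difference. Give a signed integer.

-16

Ti is in group 4, so Ti³⁺ is d¹ (4 − 3 = 1).
In an octahedral site d¹ (HS) is t₂g¹ eg⁰, giving CFSE(oct) = -0.4Δ_oct = -46 kJ/mol.
In a tetrahedral site the filling is e¹ t₂⁰: CFSE(tet) = -0.6Δₜ = -0.6 × (4/9)(114) = -30 kJ/mol.
OSPE = CFSE(oct) − CFSE(tet) = -46 − (-30) = -16 kJ/mol.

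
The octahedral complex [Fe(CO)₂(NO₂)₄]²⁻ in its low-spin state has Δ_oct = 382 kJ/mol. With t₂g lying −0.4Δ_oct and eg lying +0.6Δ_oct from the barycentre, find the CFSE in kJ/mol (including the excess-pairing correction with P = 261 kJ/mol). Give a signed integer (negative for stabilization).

-395

Ligand charges: 2×(+0) from CO and 4×(-1) from NO₂⁻ sum to -4; with overall charge -2, Fe is +2.
Fe is in group 8, so Fe²⁺ is d⁶ (8 − 2 = 6).
Configuration: t₂g⁶ eg⁰.
Orbital CFSE = 6(-0.4) + 0(0.6) = -2.4Δ_oct = -2.4 × 382 = -917 kJ/mol.
High-spin d⁶ would be t₂g⁴ eg² with 1 pair; low-spin has 3, so 2 excess pairs cost +2P = +522 kJ/mol.
Overall CFSE = -917 + 522 = -395 kJ/mol.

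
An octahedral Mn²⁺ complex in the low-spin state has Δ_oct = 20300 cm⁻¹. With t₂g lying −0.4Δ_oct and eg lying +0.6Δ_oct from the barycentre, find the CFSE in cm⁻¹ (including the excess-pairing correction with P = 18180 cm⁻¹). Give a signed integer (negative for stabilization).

-4240

Mn sits in group 7; removing 2 electrons leaves Mn²⁺ with 7 − 2 = 5 d electrons.
Configuration: t₂g⁵ eg⁰.
The orbital stabilization is -2.0Δ_oct = -2.0 × 20300 = -40600 cm⁻¹.
Pairing penalty: 2 pairs vs 0 in the high-spin reference → 2 extra × P = 36360 cm⁻¹.
Net CFSE = -40600 + 36360 = -4240 cm⁻¹.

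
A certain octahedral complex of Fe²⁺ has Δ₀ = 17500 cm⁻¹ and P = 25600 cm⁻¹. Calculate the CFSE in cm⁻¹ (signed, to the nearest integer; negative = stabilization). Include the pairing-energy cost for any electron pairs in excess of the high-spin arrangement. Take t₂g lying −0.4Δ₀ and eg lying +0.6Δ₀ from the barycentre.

-7000

Group 8 minus oxidation state +2 gives a d⁶ configuration for Fe²⁺.
Here Δ₀ < P (17500 < 25600), so the high-spin state is favoured.
That gives t₂g⁴ eg².
Orbital CFSE = -0.4Δ₀ = -0.4 × 17500 = -7000 cm⁻¹.
High-spin has no excess pairs, so no pairing correction applies.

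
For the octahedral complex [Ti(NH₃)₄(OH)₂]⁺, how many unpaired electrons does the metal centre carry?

1

Ligand charges: 4×(+0) from NH₃ and 2×(-1) from OH⁻ sum to -2; with overall charge +1, Ti is +3.
Ti sits in group 4; removing 3 electrons leaves Ti³⁺ with 4 − 3 = 1 d electrons.
Configuration: t₂g¹ eg⁰, giving 1 unpaired electron.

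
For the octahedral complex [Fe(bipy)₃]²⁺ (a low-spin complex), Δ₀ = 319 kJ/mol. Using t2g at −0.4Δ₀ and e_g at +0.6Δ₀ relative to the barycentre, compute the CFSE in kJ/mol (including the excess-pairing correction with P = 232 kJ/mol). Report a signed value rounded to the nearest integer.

-302

bipy is neutral, so the +2 overall charge sits on Fe: oxidation state +2.
Fe is in group 8, so Fe²⁺ is d⁶ (8 − 2 = 6).
Configuration: t2g^6 e_g^0.
CFSE(orbital) = 6×(-0.4Δ₀) + 0×(0.6Δ₀) = -2.4Δ₀; with Δ₀ = 319 kJ/mol that is -766 kJ/mol.
Relative to high-spin t2g^4 e_g^2 (1 paired), the low-spin configuration has 2 additional pairs, contributing +2 × 232 = +464 kJ/mol.
Overall CFSE = -766 + 464 = -302 kJ/mol.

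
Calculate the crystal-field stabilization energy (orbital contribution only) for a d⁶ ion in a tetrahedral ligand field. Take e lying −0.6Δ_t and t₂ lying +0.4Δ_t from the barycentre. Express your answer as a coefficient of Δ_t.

Tetrahedral fields are weak (Δₜ ≈ 4/9 Δₒ), so electrons fill high-spin.
Configuration: e³ t₂³.
CFSE = 3(-0.6Δ_t) + 3(0.4Δ_t) = -1.8Δ_t + 1.2Δ_t = -0.6Δ_t.

-0.6 Δ_t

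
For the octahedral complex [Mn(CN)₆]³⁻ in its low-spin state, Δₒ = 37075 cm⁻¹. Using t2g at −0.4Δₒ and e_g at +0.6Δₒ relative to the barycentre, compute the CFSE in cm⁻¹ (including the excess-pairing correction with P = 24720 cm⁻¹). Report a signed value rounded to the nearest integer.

Each CN⁻ contributes -1; 6 × (-1) = -6. With overall charge -3, Mn is in the +3 oxidation state.
Mn is in group 7, so Mn³⁺ is d⁴ (7 − 3 = 4).
Electron filling gives t2g^4 e_g^0.
The orbital stabilization is -1.6Δₒ = -1.6 × 37075 = -59320 cm⁻¹.
Pairing penalty: 1 pair vs 0 in the high-spin reference → 1 extra × P = 24720 cm⁻¹.
Net CFSE = -59320 + 24720 = -34600 cm⁻¹.

-34600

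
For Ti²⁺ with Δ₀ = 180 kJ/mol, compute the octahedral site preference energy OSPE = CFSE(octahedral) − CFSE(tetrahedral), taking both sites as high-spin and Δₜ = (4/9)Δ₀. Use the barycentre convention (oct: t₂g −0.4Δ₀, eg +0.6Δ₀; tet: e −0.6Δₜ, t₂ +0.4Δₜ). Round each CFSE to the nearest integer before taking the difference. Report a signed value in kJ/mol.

-48

Ti is in group 4, so Ti²⁺ is d² (4 − 2 = 2).
Octahedral high-spin t₂g² eg⁰: CFSE = -0.8 × 180 = -144 kJ/mol.
In a tetrahedral site the filling is e² t₂⁰: CFSE(tet) = -1.2Δₜ = -1.2 × (4/9)(180) = -96 kJ/mol.
OSPE = CFSE(oct) − CFSE(tet) = -144 − (-96) = -48 kJ/mol.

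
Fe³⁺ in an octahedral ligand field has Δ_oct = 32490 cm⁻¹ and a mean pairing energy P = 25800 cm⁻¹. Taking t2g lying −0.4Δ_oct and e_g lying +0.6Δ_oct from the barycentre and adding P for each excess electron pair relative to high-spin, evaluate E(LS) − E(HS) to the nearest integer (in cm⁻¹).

-13380

Fe sits in group 8; removing 3 electrons leaves Fe³⁺ with 8 − 3 = 5 d electrons.
High-spin: t2g^3 e_g^2, CFSE = 0.0Δ_oct = 0 cm⁻¹.
For low-spin the configuration is t2g^5 e_g^0: orbital energy -2.0 × 32490 = -64980 cm⁻¹, and 2 additional pairs relative to high-spin add 51600 cm⁻¹, giving -13380 cm⁻¹.
E(LS) − E(HS) = -13380 − (0) = -13380 cm⁻¹.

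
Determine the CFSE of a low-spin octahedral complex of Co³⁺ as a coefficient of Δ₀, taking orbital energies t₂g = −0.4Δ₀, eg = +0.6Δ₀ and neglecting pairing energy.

-2.4 Δ₀

Co is in group 9, so Co³⁺ is d⁶ (9 − 3 = 6).
Configuration: t₂g⁶ eg⁰.
CFSE = 6(-0.4Δ₀) + 0(0.6Δ₀) = -2.4Δ₀ + 0.0Δ₀ = -2.4Δ₀.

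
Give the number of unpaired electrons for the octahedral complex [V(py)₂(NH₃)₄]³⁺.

2

Ligand charges: 2×(+0) from py and 4×(+0) from NH₃ sum to +0; with overall charge +3, V is +3.
V sits in group 5; removing 3 electrons leaves V³⁺ with 5 − 3 = 2 d electrons.
Configuration: t₂g² eg⁰, giving 2 unpaired electrons.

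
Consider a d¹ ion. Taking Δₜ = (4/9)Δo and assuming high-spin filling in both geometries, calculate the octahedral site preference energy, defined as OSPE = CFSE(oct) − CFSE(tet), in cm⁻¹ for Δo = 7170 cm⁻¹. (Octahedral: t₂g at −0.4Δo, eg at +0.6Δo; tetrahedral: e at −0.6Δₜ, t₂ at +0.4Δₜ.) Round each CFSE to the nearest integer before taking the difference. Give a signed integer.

Octahedral high-spin t₂g¹ eg⁰: CFSE = -0.4 × 7170 = -2868 cm⁻¹.
Tetrahedral e¹ t₂⁰ gives -0.6Δₜ = -0.6 × (4/9) × 7170 = -1912 cm⁻¹.
OSPE = CFSE(oct) − CFSE(tet) = -2868 − (-1912) = -956 cm⁻¹.

-956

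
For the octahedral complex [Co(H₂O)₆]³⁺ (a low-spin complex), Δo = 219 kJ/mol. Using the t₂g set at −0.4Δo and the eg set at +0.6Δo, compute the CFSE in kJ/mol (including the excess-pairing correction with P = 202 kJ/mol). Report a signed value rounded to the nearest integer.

-122

H₂O is neutral, so the +3 overall charge sits on Co: oxidation state +3.
Group 9 minus oxidation state +3 gives a d⁶ configuration for Co³⁺.
Configuration: t₂g⁶ eg⁰.
CFSE(orbital) = 6×(-0.4Δo) + 0×(0.6Δo) = -2.4Δo; with Δo = 219 kJ/mol that is -526 kJ/mol.
Pairing penalty: 3 pairs vs 1 in the high-spin reference → 2 extra × P = 404 kJ/mol.
Combining: -526 + 404 = -122 kJ/mol.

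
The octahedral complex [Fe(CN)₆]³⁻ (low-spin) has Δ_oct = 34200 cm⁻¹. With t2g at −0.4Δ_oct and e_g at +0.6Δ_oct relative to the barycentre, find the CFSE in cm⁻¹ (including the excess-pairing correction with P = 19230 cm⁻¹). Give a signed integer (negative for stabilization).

-29940

Each CN⁻ contributes -1; 6 × (-1) = -6. With overall charge -3, Fe is in the +3 oxidation state.
Group 8 minus oxidation state +3 gives a d⁵ configuration for Fe³⁺.
The d⁵ electrons fill as t2g^5 e_g^0.
The orbital stabilization is -2.0Δ_oct = -2.0 × 34200 = -68400 cm⁻¹.
Relative to high-spin t2g^3 e_g^2 (0 paired), the low-spin configuration has 2 additional pairs, contributing +2 × 19230 = +38460 cm⁻¹.
Overall CFSE = -68400 + 38460 = -29940 cm⁻¹.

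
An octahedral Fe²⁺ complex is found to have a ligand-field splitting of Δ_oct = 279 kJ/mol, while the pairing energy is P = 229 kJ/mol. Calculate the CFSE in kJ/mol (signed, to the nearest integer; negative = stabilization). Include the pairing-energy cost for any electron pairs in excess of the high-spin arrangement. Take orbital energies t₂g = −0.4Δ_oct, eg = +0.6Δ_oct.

-212

Fe²⁺: group 8, so d-count = 8 − 2 = 6.
With Δ_oct > P the complex is low-spin.
Filling d⁶ accordingly: t₂g⁶ eg⁰.
Orbital CFSE = -2.4Δ_oct = -2.4 × 279 = -670 kJ/mol.
Excess pairs vs high-spin: 3 − 1 = 2; pairing cost = +458 kJ/mol.
Net CFSE = -670 + 458 = -212 kJ/mol.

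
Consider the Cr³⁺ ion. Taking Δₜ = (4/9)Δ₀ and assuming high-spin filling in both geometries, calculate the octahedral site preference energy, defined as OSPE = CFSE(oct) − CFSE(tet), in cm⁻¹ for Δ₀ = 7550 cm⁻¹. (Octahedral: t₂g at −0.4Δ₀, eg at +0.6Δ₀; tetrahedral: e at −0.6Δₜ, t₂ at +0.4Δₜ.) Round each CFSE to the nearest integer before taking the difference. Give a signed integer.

-6376

Group 6 minus oxidation state +3 gives a d³ configuration for Cr³⁺.
Octahedral (high-spin): t₂g³ eg⁰, CFSE = 3(−0.4) + 0(+0.6) = -1.2Δ₀ = -1.2 × 7550 = -9060 cm⁻¹.
In a tetrahedral site the filling is e² t₂¹: CFSE(tet) = -0.8Δₜ = -0.8 × (4/9)(7550) = -2684 cm⁻¹.
OSPE = CFSE(oct) − CFSE(tet) = -9060 − (-2684) = -6376 cm⁻¹.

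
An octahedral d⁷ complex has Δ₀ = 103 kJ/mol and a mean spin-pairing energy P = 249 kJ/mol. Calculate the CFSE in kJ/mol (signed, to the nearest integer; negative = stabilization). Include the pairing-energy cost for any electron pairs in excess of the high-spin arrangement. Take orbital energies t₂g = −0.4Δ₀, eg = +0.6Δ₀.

-82

Here Δ₀ < P (103 < 249), so the high-spin state is favoured.
Configuration: t₂g⁵ eg².
Orbital CFSE = -0.8Δ₀ = -0.8 × 103 = -82 kJ/mol.
High-spin has no excess pairs, so no pairing correction applies.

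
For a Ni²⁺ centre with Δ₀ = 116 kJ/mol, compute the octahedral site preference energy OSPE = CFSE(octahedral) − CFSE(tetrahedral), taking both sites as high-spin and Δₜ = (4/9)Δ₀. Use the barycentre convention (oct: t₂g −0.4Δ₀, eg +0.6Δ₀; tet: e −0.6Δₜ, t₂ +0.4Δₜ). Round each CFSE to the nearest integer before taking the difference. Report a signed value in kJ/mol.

-98

Ni²⁺: group 10, so d-count = 10 − 2 = 8.
In an octahedral site d⁸ (HS) is t₂g⁶ eg², giving CFSE(oct) = -1.2Δ₀ = -139 kJ/mol.
Tetrahedral: e⁴ t₂⁴, CFSE = 4(−0.6) + 4(+0.4) = -0.8Δₜ = -0.8 × (4/9) × 116 = -41 kJ/mol.
OSPE = -139 − (-41) = -98 kJ/mol.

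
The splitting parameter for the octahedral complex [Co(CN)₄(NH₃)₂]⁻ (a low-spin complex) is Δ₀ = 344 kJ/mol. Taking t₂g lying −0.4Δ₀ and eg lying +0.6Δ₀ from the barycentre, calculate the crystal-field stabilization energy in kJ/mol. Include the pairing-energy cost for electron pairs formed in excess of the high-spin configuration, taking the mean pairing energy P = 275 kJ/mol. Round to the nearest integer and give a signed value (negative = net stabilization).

Ligand charges: 4×(-1) from CN⁻ and 2×(+0) from NH₃ sum to -4; with overall charge -1, Co is +3.
Co is in group 9, so Co³⁺ is d⁶ (9 − 3 = 6).
Electron filling gives t₂g⁶ eg⁰.
The orbital stabilization is -2.4Δ₀ = -2.4 × 344 = -826 kJ/mol.
Pairing penalty: 3 pairs vs 1 in the high-spin reference → 2 extra × P = 550 kJ/mol.
Combining: -826 + 550 = -276 kJ/mol.

-276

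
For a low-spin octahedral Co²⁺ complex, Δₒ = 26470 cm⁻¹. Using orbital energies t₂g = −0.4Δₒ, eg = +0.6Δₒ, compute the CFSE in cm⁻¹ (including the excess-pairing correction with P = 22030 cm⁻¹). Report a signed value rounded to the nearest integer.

-25616

Co sits in group 9; removing 2 electrons leaves Co²⁺ with 9 − 2 = 7 d electrons.
Electron filling gives t₂g⁶ eg¹.
CFSE(orbital) = 6×(-0.4Δₒ) + 1×(0.6Δₒ) = -1.8Δₒ; with Δₒ = 26470 cm⁻¹ that is -47646 cm⁻¹.
High-spin d⁷ would be t₂g⁵ eg² with 2 pairs; low-spin has 3, so 1 excess pair costs +1P = +22030 cm⁻¹.
Net CFSE = -47646 + 22030 = -25616 cm⁻¹.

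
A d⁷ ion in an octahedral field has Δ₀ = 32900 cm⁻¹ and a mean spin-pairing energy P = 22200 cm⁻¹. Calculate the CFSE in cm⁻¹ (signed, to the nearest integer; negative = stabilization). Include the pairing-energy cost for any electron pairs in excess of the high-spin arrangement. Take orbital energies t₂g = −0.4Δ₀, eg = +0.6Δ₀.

-37020

Δ₀ > P, so pairing is preferred: the ground state is low-spin.
Configuration: t₂g⁶ eg¹.
Orbital CFSE = -1.8Δ₀ = -1.8 × 32900 = -59220 cm⁻¹.
Excess pairs vs high-spin: 3 − 2 = 1; pairing cost = +22200 cm⁻¹.
Net CFSE = -59220 + 22200 = -37020 cm⁻¹.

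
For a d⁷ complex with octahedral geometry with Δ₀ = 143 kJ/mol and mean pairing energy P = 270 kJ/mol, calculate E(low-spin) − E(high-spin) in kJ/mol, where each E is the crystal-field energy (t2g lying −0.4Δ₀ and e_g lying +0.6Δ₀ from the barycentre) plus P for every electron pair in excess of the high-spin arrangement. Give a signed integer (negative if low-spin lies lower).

In the high-spin limit (t2g^5 e_g^2) the orbital term is -0.8Δ₀ = -114 kJ/mol, with no excess pairing.
Low-spin: t2g^6 e_g^1, orbital CFSE = -1.8Δ₀ = -257 kJ/mol; plus 1 excess pair × P = +270 kJ/mol; total 13 kJ/mol.
E(LS) − E(HS) = 13 − (-114) = 127 kJ/mol.

127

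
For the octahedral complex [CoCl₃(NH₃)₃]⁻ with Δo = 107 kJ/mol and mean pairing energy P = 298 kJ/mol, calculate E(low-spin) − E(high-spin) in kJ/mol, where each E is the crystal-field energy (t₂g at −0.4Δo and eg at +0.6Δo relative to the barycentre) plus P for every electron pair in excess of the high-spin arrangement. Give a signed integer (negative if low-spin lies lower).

191

Ligand charges: 3×(-1) from Cl⁻ and 3×(+0) from NH₃ sum to -3; with overall charge -1, Co is +2.
Group 9 minus oxidation state +2 gives a d⁷ configuration for Co²⁺.
High-spin d⁷ fills as t₂g⁵ eg² with CFSE 5(−0.4) + 2(+0.6) = -0.8Δo = -86 kJ/mol.
Low-spin: t₂g⁶ eg¹, orbital CFSE = -1.8Δo = -193 kJ/mol; plus 1 excess pair × P = +298 kJ/mol; total 105 kJ/mol.
E(LS) − E(HS) = 105 − (-86) = 191 kJ/mol.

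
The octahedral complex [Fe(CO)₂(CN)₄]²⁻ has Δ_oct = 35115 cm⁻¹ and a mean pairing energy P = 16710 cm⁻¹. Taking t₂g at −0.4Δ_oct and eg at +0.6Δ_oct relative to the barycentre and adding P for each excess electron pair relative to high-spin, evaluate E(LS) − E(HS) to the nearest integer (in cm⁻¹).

Ligand charges: 2×(+0) from CO and 4×(-1) from CN⁻ sum to -4; with overall charge -2, Fe is +2.
Fe sits in group 8; removing 2 electrons leaves Fe²⁺ with 8 − 2 = 6 d electrons.
In the high-spin limit (t₂g⁴ eg²) the orbital term is -0.4Δ_oct = -14046 cm⁻¹, with no excess pairing.
Low-spin t₂g⁶ eg⁰ gives -2.4Δ_oct = -84276 cm⁻¹, but forming 2 extra pairs costs 2P = 33420 cm⁻¹, so E(LS) = -84276 + 33420 = -50856 cm⁻¹.
Thus E(LS) − E(HS) = -36810 cm⁻¹.

-36810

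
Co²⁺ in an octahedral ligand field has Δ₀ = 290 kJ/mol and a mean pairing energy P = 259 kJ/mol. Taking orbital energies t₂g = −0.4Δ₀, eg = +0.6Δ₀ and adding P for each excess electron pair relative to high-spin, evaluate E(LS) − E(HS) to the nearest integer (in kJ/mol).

Group 9 minus oxidation state +2 gives a d⁷ configuration for Co²⁺.
High-spin d⁷ fills as t₂g⁵ eg² with CFSE 5(−0.4) + 2(+0.6) = -0.8Δ₀ = -232 kJ/mol.
Low-spin: t₂g⁶ eg¹, orbital CFSE = -1.8Δ₀ = -522 kJ/mol; plus 1 excess pair × P = +259 kJ/mol; total -263 kJ/mol.
E(LS) − E(HS) = -263 − (-232) = -31 kJ/mol.

-31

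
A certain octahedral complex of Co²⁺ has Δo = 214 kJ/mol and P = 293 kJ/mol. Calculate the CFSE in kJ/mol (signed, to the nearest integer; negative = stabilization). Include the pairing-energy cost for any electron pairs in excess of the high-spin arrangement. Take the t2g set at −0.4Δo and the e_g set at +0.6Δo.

-171

Group 9 minus oxidation state +2 gives a d⁷ configuration for Co²⁺.
Here Δo < P (214 < 293), so the high-spin state is favoured.
Filling d⁷ accordingly: t2g^5 e_g^2.
Orbital CFSE = -0.8Δo = -0.8 × 214 = -171 kJ/mol.
High-spin has no excess pairs, so no pairing correction applies.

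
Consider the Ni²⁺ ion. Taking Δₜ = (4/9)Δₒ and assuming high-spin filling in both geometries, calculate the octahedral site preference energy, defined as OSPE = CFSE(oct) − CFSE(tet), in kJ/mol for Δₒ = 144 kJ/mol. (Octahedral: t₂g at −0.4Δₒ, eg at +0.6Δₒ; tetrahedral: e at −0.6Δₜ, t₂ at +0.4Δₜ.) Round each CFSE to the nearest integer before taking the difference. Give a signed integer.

Ni sits in group 10; removing 2 electrons leaves Ni²⁺ with 10 − 2 = 8 d electrons.
Octahedral (high-spin): t2g^6 e_g^2, CFSE = 6(−0.4) + 2(+0.6) = -1.2Δₒ = -1.2 × 144 = -173 kJ/mol.
Tetrahedral: e^4 t2^4, CFSE = 4(−0.6) + 4(+0.4) = -0.8Δₜ = -0.8 × (4/9) × 144 = -51 kJ/mol.
OSPE = CFSE(oct) − CFSE(tet) = -173 − (-51) = -122 kJ/mol.

-122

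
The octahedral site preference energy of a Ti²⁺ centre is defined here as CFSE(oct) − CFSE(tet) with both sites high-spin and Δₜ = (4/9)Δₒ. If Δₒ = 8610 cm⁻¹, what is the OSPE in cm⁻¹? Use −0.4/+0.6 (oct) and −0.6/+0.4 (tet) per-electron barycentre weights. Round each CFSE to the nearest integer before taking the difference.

Group 4 minus oxidation state +2 gives a d² configuration for Ti²⁺.
In an octahedral site d² (HS) is t₂g² eg⁰, giving CFSE(oct) = -0.8Δₒ = -6888 cm⁻¹.
In a tetrahedral site the filling is e² t₂⁰: CFSE(tet) = -1.2Δₜ = -1.2 × (4/9)(8610) = -4592 cm⁻¹.
OSPE = -6888 − (-4592) = -2296 cm⁻¹.

-2296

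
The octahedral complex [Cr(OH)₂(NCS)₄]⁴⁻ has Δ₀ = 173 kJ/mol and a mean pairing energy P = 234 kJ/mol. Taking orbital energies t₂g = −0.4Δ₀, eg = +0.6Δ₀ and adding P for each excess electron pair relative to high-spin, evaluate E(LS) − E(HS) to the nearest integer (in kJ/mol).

Ligand charges: 2×(-1) from OH⁻ and 4×(-1) from NCS⁻ sum to -6; with overall charge -4, Cr is +2.
Cr is in group 6, so Cr²⁺ is d⁴ (6 − 2 = 4).
In the high-spin limit (t₂g³ eg¹) the orbital term is -0.6Δ₀ = -104 kJ/mol, with no excess pairing.
Low-spin: t₂g⁴ eg⁰, orbital CFSE = -1.6Δ₀ = -277 kJ/mol; plus 1 excess pair × P = +234 kJ/mol; total -43 kJ/mol.
The difference is -43 − (-104) = 61 kJ/mol, so high-spin lies lower.

61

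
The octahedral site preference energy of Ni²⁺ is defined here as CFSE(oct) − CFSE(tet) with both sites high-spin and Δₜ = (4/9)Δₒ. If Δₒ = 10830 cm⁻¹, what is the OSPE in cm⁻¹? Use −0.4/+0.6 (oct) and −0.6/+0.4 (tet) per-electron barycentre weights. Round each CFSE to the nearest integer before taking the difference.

-9145

Group 10 minus oxidation state +2 gives a d⁸ configuration for Ni²⁺.
Octahedral (high-spin): t₂g⁶ eg², CFSE = 6(−0.4) + 2(+0.6) = -1.2Δₒ = -1.2 × 10830 = -12996 cm⁻¹.
In a tetrahedral site the filling is e⁴ t₂⁴: CFSE(tet) = -0.8Δₜ = -0.8 × (4/9)(10830) = -3851 cm⁻¹.
OSPE = -12996 − (-3851) = -9145 cm⁻¹.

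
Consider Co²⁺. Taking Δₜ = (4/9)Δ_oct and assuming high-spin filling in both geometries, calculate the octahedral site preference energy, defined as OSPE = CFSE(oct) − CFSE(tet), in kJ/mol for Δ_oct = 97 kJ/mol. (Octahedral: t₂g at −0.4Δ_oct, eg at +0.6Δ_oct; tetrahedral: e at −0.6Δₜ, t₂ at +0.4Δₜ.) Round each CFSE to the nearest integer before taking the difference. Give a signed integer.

Co²⁺: group 9, so d-count = 9 − 2 = 7.
In an octahedral site d⁷ (HS) is t₂g⁵ eg², giving CFSE(oct) = -0.8Δ_oct = -78 kJ/mol.
Tetrahedral e⁴ t₂³ gives -1.2Δₜ = -1.2 × (4/9) × 97 = -52 kJ/mol.
OSPE = CFSE(oct) − CFSE(tet) = -78 − (-52) = -26 kJ/mol.

-26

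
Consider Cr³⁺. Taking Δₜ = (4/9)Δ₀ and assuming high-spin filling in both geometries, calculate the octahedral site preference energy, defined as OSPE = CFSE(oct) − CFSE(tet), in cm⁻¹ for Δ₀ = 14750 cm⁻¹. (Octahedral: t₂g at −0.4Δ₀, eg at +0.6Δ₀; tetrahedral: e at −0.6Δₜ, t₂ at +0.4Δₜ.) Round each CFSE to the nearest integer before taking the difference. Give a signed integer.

Cr sits in group 6; removing 3 electrons leaves Cr³⁺ with 6 − 3 = 3 d electrons.
Octahedral high-spin t₂g³ eg⁰: CFSE = -1.2 × 14750 = -17700 cm⁻¹.
In a tetrahedral site the filling is e² t₂¹: CFSE(tet) = -0.8Δₜ = -0.8 × (4/9)(14750) = -5244 cm⁻¹.
OSPE = CFSE(oct) − CFSE(tet) = -17700 − (-5244) = -12456 cm⁻¹.

-12456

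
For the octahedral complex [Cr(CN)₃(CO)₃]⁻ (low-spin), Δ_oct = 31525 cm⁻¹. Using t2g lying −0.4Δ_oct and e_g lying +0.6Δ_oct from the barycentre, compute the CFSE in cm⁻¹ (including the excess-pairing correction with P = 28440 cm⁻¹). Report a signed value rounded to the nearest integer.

Ligand charges: 3×(-1) from CN⁻ and 3×(+0) from CO sum to -3; with overall charge -1, Cr is +2.
Cr²⁺: group 6, so d-count = 6 − 2 = 4.
Configuration: t2g^4 e_g^0.
CFSE(orbital) = 4×(-0.4Δ_oct) + 0×(0.6Δ_oct) = -1.6Δ_oct; with Δ_oct = 31525 cm⁻¹ that is -50440 cm⁻¹.
High-spin d⁴ would be t2g^3 e_g^1 with 0 pairs; low-spin has 1, so 1 excess pair costs +1P = +28440 cm⁻¹.
Combining: -50440 + 28440 = -22000 cm⁻¹.

-22000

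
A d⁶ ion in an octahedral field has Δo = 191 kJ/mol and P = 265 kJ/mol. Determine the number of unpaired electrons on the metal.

Here Δo < P (191 < 265), so the high-spin state is favoured.
Configuration: t₂g⁴ eg².
Unpaired electrons: 4.

4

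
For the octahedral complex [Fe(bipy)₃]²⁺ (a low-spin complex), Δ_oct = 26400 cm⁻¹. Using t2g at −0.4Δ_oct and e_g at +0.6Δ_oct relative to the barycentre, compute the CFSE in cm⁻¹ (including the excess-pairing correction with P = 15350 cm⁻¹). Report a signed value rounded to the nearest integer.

-32660

bipy is neutral, so the +2 overall charge sits on Fe: oxidation state +2.
Fe²⁺: group 8, so d-count = 8 − 2 = 6.
Configuration: t2g^6 e_g^0.
The orbital stabilization is -2.4Δ_oct = -2.4 × 26400 = -63360 cm⁻¹.
Relative to high-spin t2g^4 e_g^2 (1 paired), the low-spin configuration has 2 additional pairs, contributing +2 × 15350 = +30700 cm⁻¹.
Net CFSE = -63360 + 30700 = -32660 cm⁻¹.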